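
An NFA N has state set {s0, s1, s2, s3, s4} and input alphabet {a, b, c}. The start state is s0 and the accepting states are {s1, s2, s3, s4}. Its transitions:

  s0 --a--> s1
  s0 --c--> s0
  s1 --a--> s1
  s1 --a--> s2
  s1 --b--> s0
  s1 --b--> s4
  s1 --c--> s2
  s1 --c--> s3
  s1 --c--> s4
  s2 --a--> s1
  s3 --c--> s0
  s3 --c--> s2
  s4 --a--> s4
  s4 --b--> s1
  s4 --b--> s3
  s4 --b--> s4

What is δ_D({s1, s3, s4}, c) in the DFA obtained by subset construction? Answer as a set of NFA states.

δ(s1,c) = {s2, s3, s4}; δ(s3,c) = {s0, s2}; δ(s4,c) = ∅.
Union: {s0, s2, s3, s4}.

{s0, s2, s3, s4}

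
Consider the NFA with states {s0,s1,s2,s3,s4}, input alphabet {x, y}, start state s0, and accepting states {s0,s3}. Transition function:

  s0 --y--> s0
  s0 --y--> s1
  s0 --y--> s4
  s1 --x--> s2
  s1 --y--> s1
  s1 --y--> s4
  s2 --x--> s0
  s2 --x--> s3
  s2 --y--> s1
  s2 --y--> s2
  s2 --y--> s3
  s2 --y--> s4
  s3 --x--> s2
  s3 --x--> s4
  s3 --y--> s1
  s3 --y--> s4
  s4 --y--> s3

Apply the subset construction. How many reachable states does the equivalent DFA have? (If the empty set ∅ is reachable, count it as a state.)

Start state of the DFA: {s0}.
{s0} --x--> ∅  [new]
{s0} --y--> {s0,s1,s4}  [new]
∅ --x--> ∅  [seen]
∅ --y--> ∅  [seen]
{s0,s1,s4} --x--> {s2}  [new]
{s0,s1,s4} --y--> {s0,s1,s3,s4}  [new]
{s2} --x--> {s0,s3}  [new]
{s2} --y--> {s1,s2,s3,s4}  [new]
{s0,s1,s3,s4} --x--> {s2,s4}  [new]
{s0,s1,s3,s4} --y--> {s0,s1,s3,s4}  [seen]
{s0,s3} --x--> {s2,s4}  [seen]
{s0,s3} --y--> {s0,s1,s4}  [seen]
{s1,s2,s3,s4} --x--> {s0,s2,s3,s4}  [new]
{s1,s2,s3,s4} --y--> {s1,s2,s3,s4}  [seen]
{s2,s4} --x--> {s0,s3}  [seen]
{s2,s4} --y--> {s1,s2,s3,s4}  [seen]
{s0,s2,s3,s4} --x--> {s0,s2,s3,s4}  [seen]
{s0,s2,s3,s4} --y--> {s0,s1,s2,s3,s4}  [new]
{s0,s1,s2,s3,s4} --x--> {s0,s2,s3,s4}  [seen]
{s0,s1,s2,s3,s4} --y--> {s0,s1,s2,s3,s4}  [seen]
Reachable DFA states: {s0}, ∅, {s0,s1,s4}, {s2}, {s0,s1,s3,s4}, {s0,s3}, {s1,s2,s3,s4}, {s2,s4}, {s0,s2,s3,s4}, {s0,s1,s2,s3,s4}.

10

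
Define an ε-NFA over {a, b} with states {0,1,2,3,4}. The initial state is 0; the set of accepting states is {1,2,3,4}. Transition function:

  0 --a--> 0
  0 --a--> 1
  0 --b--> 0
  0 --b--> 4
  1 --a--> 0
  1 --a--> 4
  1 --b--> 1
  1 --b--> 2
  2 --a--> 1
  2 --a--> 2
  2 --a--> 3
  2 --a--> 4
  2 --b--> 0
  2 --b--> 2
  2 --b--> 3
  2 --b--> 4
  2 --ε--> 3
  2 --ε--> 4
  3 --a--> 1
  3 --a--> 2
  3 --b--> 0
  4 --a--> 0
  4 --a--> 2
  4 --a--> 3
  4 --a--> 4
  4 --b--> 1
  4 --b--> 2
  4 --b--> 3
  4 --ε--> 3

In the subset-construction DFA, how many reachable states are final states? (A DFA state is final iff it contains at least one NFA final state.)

Start state of the DFA: {0} (ε-closure of the NFA start).
{0} --a--> {0,1}  [new]
{0} --b--> {0,3,4}  [new]
{0,1} --a--> {0,1,3,4}  [new]
{0,1} --b--> {0,1,2,3,4}  [new]
{0,3,4} --a--> {0,1,2,3,4}  [seen]
{0,3,4} --b--> {0,1,2,3,4}  [seen]
{0,1,3,4} --a--> {0,1,2,3,4}  [seen]
{0,1,3,4} --b--> {0,1,2,3,4}  [seen]
{0,1,2,3,4} --a--> {0,1,2,3,4}  [seen]
{0,1,2,3,4} --b--> {0,1,2,3,4}  [seen]
Reachable DFA states: {0}, {0,1}, {0,3,4}, {0,1,3,4}, {0,1,2,3,4}.
Accepting DFA states (contain an NFA accepting state): {0,1}, {0,3,4}, {0,1,3,4}, {0,1,2,3,4}.

4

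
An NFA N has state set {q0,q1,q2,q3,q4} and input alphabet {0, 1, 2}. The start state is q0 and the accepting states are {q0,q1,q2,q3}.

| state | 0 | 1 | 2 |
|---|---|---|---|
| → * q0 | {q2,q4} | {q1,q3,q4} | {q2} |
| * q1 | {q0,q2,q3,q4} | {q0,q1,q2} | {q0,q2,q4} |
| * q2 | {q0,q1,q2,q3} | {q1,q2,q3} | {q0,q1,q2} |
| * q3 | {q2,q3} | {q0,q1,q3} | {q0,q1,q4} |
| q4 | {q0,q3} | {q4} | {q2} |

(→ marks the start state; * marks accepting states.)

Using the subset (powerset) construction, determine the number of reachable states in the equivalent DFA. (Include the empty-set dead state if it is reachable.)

11

Start state of the DFA: {q0}.
{q0} --0--> {q2,q4}  [new]
{q0} --1--> {q1,q3,q4}  [new]
{q0} --2--> {q2}  [new]
{q2,q4} --0--> {q0,q1,q2,q3}  [new]
{q2,q4} --1--> {q1,q2,q3,q4}  [new]
{q2,q4} --2--> {q0,q1,q2}  [new]
{q1,q3,q4} --0--> {q0,q2,q3,q4}  [new]
{q1,q3,q4} --1--> {q0,q1,q2,q3,q4}  [new]
{q1,q3,q4} --2--> {q0,q1,q2,q4}  [new]
{q2} --0--> {q0,q1,q2,q3}  [seen]
{q2} --1--> {q1,q2,q3}  [new]
{q2} --2--> {q0,q1,q2}  [seen]
{q0,q1,q2,q3} --0--> {q0,q1,q2,q3,q4}  [seen]
{q0,q1,q2,q3} --1--> {q0,q1,q2,q3,q4}  [seen]
{q0,q1,q2,q3} --2--> {q0,q1,q2,q4}  [seen]
{q1,q2,q3,q4} --0--> {q0,q1,q2,q3,q4}  [seen]
{q1,q2,q3,q4} --1--> {q0,q1,q2,q3,q4}  [seen]
{q1,q2,q3,q4} --2--> {q0,q1,q2,q4}  [seen]
{q0,q1,q2} --0--> {q0,q1,q2,q3,q4}  [seen]
{q0,q1,q2} --1--> {q0,q1,q2,q3,q4}  [seen]
{q0,q1,q2} --2--> {q0,q1,q2,q4}  [seen]
{q0,q2,q3,q4} --0--> {q0,q1,q2,q3,q4}  [seen]
{q0,q2,q3,q4} --1--> {q0,q1,q2,q3,q4}  [seen]
{q0,q2,q3,q4} --2--> {q0,q1,q2,q4}  [seen]
{q0,q1,q2,q3,q4} --0--> {q0,q1,q2,q3,q4}  [seen]
{q0,q1,q2,q3,q4} --1--> {q0,q1,q2,q3,q4}  [seen]
{q0,q1,q2,q3,q4} --2--> {q0,q1,q2,q4}  [seen]
{q0,q1,q2,q4} --0--> {q0,q1,q2,q3,q4}  [seen]
{q0,q1,q2,q4} --1--> {q0,q1,q2,q3,q4}  [seen]
{q0,q1,q2,q4} --2--> {q0,q1,q2,q4}  [seen]
{q1,q2,q3} --0--> {q0,q1,q2,q3,q4}  [seen]
{q1,q2,q3} --1--> {q0,q1,q2,q3}  [seen]
{q1,q2,q3} --2--> {q0,q1,q2,q4}  [seen]
Reachable DFA states: {q0}, {q2,q4}, {q1,q3,q4}, {q2}, {q0,q1,q2,q3}, {q1,q2,q3,q4}, {q0,q1,q2}, {q0,q2,q3,q4}, {q0,q1,q2,q3,q4}, {q0,q1,q2,q4}, {q1,q2,q3}.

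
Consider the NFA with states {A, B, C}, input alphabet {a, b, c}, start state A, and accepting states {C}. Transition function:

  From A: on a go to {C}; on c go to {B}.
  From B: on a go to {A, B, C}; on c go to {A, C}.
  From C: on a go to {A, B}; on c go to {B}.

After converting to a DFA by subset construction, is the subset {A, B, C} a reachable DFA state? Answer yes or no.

Start state of the DFA: {A}.
{A} --a--> {C}  [new]
{A} --b--> ∅  [new]
{A} --c--> {B}  [new]
{C} --a--> {A, B}  [new]
{C} --b--> ∅  [seen]
{C} --c--> {B}  [seen]
∅ --a--> ∅  [seen]
∅ --b--> ∅  [seen]
∅ --c--> ∅  [seen]
{B} --a--> {A, B, C}  [new]
{B} --b--> ∅  [seen]
{B} --c--> {A, C}  [new]
{A, B} --a--> {A, B, C}  [seen]
{A, B} --b--> ∅  [seen]
{A, B} --c--> {A, B, C}  [seen]
{A, B, C} --a--> {A, B, C}  [seen]
{A, B, C} --b--> ∅  [seen]
{A, B, C} --c--> {A, B, C}  [seen]
{A, C} --a--> {A, B, C}  [seen]
{A, C} --b--> ∅  [seen]
{A, C} --c--> {B}  [seen]
Reachable DFA states: {A}, {C}, ∅, {B}, {A, B}, {A, B, C}, {A, C}.
{A, B, C} is among them.

yes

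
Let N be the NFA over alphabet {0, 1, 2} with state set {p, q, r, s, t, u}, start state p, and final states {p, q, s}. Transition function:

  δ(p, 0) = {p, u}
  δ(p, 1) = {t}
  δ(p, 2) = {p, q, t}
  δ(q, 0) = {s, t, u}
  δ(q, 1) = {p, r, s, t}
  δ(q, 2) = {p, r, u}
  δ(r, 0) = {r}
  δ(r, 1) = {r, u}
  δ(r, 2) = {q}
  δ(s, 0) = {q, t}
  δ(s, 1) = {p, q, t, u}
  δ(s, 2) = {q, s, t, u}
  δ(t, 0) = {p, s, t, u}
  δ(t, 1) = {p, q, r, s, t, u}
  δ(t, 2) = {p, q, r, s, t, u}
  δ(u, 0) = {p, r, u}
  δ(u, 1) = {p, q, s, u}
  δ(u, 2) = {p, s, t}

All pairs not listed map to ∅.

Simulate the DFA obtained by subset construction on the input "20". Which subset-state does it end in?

{p, s, t, u}

Start: {p}.
δ(p,2) = {p, q, t}.
Union: {p, q, t}.
After 2: {p, q, t}.
δ(p,0) = {p, u}; δ(q,0) = {s, t, u}; δ(t,0) = {p, s, t, u}.
Union: {p, s, t, u}.
After 0: {p, s, t, u}.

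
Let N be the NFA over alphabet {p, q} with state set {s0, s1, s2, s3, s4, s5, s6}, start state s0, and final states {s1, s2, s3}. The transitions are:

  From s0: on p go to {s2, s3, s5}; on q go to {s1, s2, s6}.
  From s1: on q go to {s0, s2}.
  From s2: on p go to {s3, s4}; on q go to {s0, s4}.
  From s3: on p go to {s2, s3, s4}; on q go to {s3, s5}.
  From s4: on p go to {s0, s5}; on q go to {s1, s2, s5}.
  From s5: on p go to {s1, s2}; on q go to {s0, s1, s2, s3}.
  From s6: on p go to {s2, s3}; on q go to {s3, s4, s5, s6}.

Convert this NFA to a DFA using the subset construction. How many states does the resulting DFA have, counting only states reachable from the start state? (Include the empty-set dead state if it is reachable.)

9

Start state of the DFA: {s0}.
{s0} --p--> {s2, s3, s5}  [new]
{s0} --q--> {s1, s2, s6}  [new]
{s2, s3, s5} --p--> {s1, s2, s3, s4}  [new]
{s2, s3, s5} --q--> {s0, s1, s2, s3, s4, s5}  [new]
{s1, s2, s6} --p--> {s2, s3, s4}  [new]
{s1, s2, s6} --q--> {s0, s2, s3, s4, s5, s6}  [new]
{s1, s2, s3, s4} --p--> {s0, s2, s3, s4, s5}  [new]
{s1, s2, s3, s4} --q--> {s0, s1, s2, s3, s4, s5}  [seen]
{s0, s1, s2, s3, s4, s5} --p--> {s0, s1, s2, s3, s4, s5}  [seen]
{s0, s1, s2, s3, s4, s5} --q--> {s0, s1, s2, s3, s4, s5, s6}  [new]
{s2, s3, s4} --p--> {s0, s2, s3, s4, s5}  [seen]
{s2, s3, s4} --q--> {s0, s1, s2, s3, s4, s5}  [seen]
{s0, s2, s3, s4, s5, s6} --p--> {s0, s1, s2, s3, s4, s5}  [seen]
{s0, s2, s3, s4, s5, s6} --q--> {s0, s1, s2, s3, s4, s5, s6}  [seen]
{s0, s2, s3, s4, s5} --p--> {s0, s1, s2, s3, s4, s5}  [seen]
{s0, s2, s3, s4, s5} --q--> {s0, s1, s2, s3, s4, s5, s6}  [seen]
{s0, s1, s2, s3, s4, s5, s6} --p--> {s0, s1, s2, s3, s4, s5}  [seen]
{s0, s1, s2, s3, s4, s5, s6} --q--> {s0, s1, s2, s3, s4, s5, s6}  [seen]
Reachable DFA states: {s0}, {s2, s3, s5}, {s1, s2, s6}, {s1, s2, s3, s4}, {s0, s1, s2, s3, s4, s5}, {s2, s3, s4}, {s0, s2, s3, s4, s5, s6}, {s0, s2, s3, s4, s5}, {s0, s1, s2, s3, s4, s5, s6}.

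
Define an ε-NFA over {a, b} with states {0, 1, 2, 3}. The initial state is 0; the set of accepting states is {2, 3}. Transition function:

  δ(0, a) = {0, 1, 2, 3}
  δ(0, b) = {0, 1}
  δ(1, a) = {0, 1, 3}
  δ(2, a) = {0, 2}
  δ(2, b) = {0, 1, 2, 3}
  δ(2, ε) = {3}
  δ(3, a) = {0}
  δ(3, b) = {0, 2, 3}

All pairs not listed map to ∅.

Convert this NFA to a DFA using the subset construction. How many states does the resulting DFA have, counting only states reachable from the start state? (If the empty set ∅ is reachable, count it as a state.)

Start state of the DFA: {0} (ε-closure of the NFA start).
{0} --a--> {0, 1, 2, 3}  [new]
{0} --b--> {0, 1}  [new]
{0, 1, 2, 3} --a--> {0, 1, 2, 3}  [seen]
{0, 1, 2, 3} --b--> {0, 1, 2, 3}  [seen]
{0, 1} --a--> {0, 1, 2, 3}  [seen]
{0, 1} --b--> {0, 1}  [seen]
Reachable DFA states: {0}, {0, 1, 2, 3}, {0, 1}.

3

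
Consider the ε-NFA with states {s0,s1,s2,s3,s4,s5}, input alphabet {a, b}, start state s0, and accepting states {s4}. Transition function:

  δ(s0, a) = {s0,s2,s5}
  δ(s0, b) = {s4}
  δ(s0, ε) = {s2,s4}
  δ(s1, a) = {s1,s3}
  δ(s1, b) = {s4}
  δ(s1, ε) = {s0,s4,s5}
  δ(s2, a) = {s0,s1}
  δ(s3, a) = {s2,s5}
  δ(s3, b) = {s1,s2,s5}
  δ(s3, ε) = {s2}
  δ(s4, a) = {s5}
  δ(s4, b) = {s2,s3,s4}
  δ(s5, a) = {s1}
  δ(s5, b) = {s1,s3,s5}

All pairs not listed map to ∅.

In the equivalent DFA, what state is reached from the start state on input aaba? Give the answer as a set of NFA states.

Start: {s0,s2,s4}.
δ(s0,a) = {s0,s2,s5}; δ(s2,a) = {s0,s1}; δ(s4,a) = {s5}.
Union: {s0,s1,s2,s5}.
ε-closure gives {s0,s1,s2,s4,s5}.
After a: {s0,s1,s2,s4,s5}.
δ(s0,a) = {s0,s2,s5}; δ(s1,a) = {s1,s3}; δ(s2,a) = {s0,s1}; δ(s4,a) = {s5}; δ(s5,a) = {s1}.
Union: {s0,s1,s2,s3,s5}.
ε-closure gives {s0,s1,s2,s3,s4,s5}.
After a: {s0,s1,s2,s3,s4,s5}.
δ(s0,b) = {s4}; δ(s1,b) = {s4}; δ(s2,b) = ∅; δ(s3,b) = {s1,s2,s5}; δ(s4,b) = {s2,s3,s4}; δ(s5,b) = {s1,s3,s5}.
Union: {s1,s2,s3,s4,s5}.
ε-closure gives {s0,s1,s2,s3,s4,s5}.
After b: {s0,s1,s2,s3,s4,s5}.
δ(s0,a) = {s0,s2,s5}; δ(s1,a) = {s1,s3}; δ(s2,a) = {s0,s1}; δ(s3,a) = {s2,s5}; δ(s4,a) = {s5}; δ(s5,a) = {s1}.
Union: {s0,s1,s2,s3,s5}.
ε-closure gives {s0,s1,s2,s3,s4,s5}.
After a: {s0,s1,s2,s3,s4,s5}.

{s0,s1,s2,s3,s4,s5}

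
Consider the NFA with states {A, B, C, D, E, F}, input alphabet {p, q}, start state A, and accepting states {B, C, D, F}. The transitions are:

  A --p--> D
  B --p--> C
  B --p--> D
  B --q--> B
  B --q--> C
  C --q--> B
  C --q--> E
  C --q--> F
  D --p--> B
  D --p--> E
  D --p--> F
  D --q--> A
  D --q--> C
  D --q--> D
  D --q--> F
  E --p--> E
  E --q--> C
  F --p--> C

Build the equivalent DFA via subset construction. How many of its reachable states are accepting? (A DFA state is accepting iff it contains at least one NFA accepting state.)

9

Start state of the DFA: {A}.
{A} --p--> {D}  [new]
{A} --q--> ∅  [new]
{D} --p--> {B, E, F}  [new]
{D} --q--> {A, C, D, F}  [new]
∅ --p--> ∅  [seen]
∅ --q--> ∅  [seen]
{B, E, F} --p--> {C, D, E}  [new]
{B, E, F} --q--> {B, C}  [new]
{A, C, D, F} --p--> {B, C, D, E, F}  [new]
{A, C, D, F} --q--> {A, B, C, D, E, F}  [new]
{C, D, E} --p--> {B, E, F}  [seen]
{C, D, E} --q--> {A, B, C, D, E, F}  [seen]
{B, C} --p--> {C, D}  [new]
{B, C} --q--> {B, C, E, F}  [new]
{B, C, D, E, F} --p--> {B, C, D, E, F}  [seen]
{B, C, D, E, F} --q--> {A, B, C, D, E, F}  [seen]
{A, B, C, D, E, F} --p--> {B, C, D, E, F}  [seen]
{A, B, C, D, E, F} --q--> {A, B, C, D, E, F}  [seen]
{C, D} --p--> {B, E, F}  [seen]
{C, D} --q--> {A, B, C, D, E, F}  [seen]
{B, C, E, F} --p--> {C, D, E}  [seen]
{B, C, E, F} --q--> {B, C, E, F}  [seen]
Reachable DFA states: {A}, {D}, ∅, {B, E, F}, {A, C, D, F}, {C, D, E}, {B, C}, {B, C, D, E, F}, {A, B, C, D, E, F}, {C, D}, {B, C, E, F}.
Accepting DFA states (contain an NFA accepting state): {D}, {B, E, F}, {A, C, D, F}, {C, D, E}, {B, C}, {B, C, D, E, F}, {A, B, C, D, E, F}, {C, D}, {B, C, E, F}.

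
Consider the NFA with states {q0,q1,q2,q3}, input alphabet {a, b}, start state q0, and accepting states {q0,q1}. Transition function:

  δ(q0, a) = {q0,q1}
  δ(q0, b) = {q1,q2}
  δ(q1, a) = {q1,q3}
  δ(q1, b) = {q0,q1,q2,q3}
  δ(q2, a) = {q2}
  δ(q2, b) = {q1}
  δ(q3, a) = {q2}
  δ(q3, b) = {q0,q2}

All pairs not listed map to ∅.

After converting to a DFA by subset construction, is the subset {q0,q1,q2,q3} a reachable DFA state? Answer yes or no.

Start state of the DFA: {q0}.
{q0} --a--> {q0,q1}  [new]
{q0} --b--> {q1,q2}  [new]
{q0,q1} --a--> {q0,q1,q3}  [new]
{q0,q1} --b--> {q0,q1,q2,q3}  [new]
{q1,q2} --a--> {q1,q2,q3}  [new]
{q1,q2} --b--> {q0,q1,q2,q3}  [seen]
{q0,q1,q3} --a--> {q0,q1,q2,q3}  [seen]
{q0,q1,q3} --b--> {q0,q1,q2,q3}  [seen]
{q0,q1,q2,q3} --a--> {q0,q1,q2,q3}  [seen]
{q0,q1,q2,q3} --b--> {q0,q1,q2,q3}  [seen]
{q1,q2,q3} --a--> {q1,q2,q3}  [seen]
{q1,q2,q3} --b--> {q0,q1,q2,q3}  [seen]
Reachable DFA states: {q0}, {q0,q1}, {q1,q2}, {q0,q1,q3}, {q0,q1,q2,q3}, {q1,q2,q3}.
{q0,q1,q2,q3} is among them.

yes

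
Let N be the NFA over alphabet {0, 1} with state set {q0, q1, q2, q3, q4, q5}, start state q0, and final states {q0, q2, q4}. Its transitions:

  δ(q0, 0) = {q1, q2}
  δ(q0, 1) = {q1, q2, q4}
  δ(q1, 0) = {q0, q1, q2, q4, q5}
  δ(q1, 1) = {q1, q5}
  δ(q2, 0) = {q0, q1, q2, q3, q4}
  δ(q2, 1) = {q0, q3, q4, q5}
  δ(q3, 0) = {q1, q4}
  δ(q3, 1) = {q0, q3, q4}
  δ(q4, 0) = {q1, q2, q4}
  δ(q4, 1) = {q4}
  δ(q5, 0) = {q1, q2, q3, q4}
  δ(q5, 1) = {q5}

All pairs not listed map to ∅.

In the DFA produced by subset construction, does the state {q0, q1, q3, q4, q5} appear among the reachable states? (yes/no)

yes

Start state of the DFA: {q0}.
{q0} --0--> {q1, q2}  [new]
{q0} --1--> {q1, q2, q4}  [new]
{q1, q2} --0--> {q0, q1, q2, q3, q4, q5}  [new]
{q1, q2} --1--> {q0, q1, q3, q4, q5}  [new]
{q1, q2, q4} --0--> {q0, q1, q2, q3, q4, q5}  [seen]
{q1, q2, q4} --1--> {q0, q1, q3, q4, q5}  [seen]
{q0, q1, q2, q3, q4, q5} --0--> {q0, q1, q2, q3, q4, q5}  [seen]
{q0, q1, q2, q3, q4, q5} --1--> {q0, q1, q2, q3, q4, q5}  [seen]
{q0, q1, q3, q4, q5} --0--> {q0, q1, q2, q3, q4, q5}  [seen]
{q0, q1, q3, q4, q5} --1--> {q0, q1, q2, q3, q4, q5}  [seen]
Reachable DFA states: {q0}, {q1, q2}, {q1, q2, q4}, {q0, q1, q2, q3, q4, q5}, {q0, q1, q3, q4, q5}.
{q0, q1, q3, q4, q5} is among them.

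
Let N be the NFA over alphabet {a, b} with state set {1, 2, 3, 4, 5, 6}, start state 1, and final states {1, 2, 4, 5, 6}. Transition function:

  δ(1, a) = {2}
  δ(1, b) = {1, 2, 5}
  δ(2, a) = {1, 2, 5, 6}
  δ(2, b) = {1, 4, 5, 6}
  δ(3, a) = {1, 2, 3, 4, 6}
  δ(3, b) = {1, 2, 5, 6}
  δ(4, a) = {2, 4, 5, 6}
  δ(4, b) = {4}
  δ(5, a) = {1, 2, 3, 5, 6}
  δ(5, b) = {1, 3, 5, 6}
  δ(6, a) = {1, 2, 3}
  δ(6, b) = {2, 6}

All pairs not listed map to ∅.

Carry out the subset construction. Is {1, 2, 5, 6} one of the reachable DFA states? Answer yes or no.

yes

Start state of the DFA: {1}.
{1} --a--> {2}  [new]
{1} --b--> {1, 2, 5}  [new]
{2} --a--> {1, 2, 5, 6}  [new]
{2} --b--> {1, 4, 5, 6}  [new]
{1, 2, 5} --a--> {1, 2, 3, 5, 6}  [new]
{1, 2, 5} --b--> {1, 2, 3, 4, 5, 6}  [new]
{1, 2, 5, 6} --a--> {1, 2, 3, 5, 6}  [seen]
{1, 2, 5, 6} --b--> {1, 2, 3, 4, 5, 6}  [seen]
{1, 4, 5, 6} --a--> {1, 2, 3, 4, 5, 6}  [seen]
{1, 4, 5, 6} --b--> {1, 2, 3, 4, 5, 6}  [seen]
{1, 2, 3, 5, 6} --a--> {1, 2, 3, 4, 5, 6}  [seen]
{1, 2, 3, 5, 6} --b--> {1, 2, 3, 4, 5, 6}  [seen]
{1, 2, 3, 4, 5, 6} --a--> {1, 2, 3, 4, 5, 6}  [seen]
{1, 2, 3, 4, 5, 6} --b--> {1, 2, 3, 4, 5, 6}  [seen]
Reachable DFA states: {1}, {2}, {1, 2, 5}, {1, 2, 5, 6}, {1, 4, 5, 6}, {1, 2, 3, 5, 6}, {1, 2, 3, 4, 5, 6}.
{1, 2, 5, 6} is among them.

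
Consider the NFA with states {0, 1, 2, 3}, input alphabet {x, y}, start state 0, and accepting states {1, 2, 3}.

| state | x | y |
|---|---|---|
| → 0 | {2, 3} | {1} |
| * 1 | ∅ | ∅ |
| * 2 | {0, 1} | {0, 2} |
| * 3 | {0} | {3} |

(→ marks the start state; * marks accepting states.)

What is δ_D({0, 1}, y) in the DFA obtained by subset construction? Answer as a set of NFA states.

{1}

δ(0,y) = {1}; δ(1,y) = ∅.
Union: {1}.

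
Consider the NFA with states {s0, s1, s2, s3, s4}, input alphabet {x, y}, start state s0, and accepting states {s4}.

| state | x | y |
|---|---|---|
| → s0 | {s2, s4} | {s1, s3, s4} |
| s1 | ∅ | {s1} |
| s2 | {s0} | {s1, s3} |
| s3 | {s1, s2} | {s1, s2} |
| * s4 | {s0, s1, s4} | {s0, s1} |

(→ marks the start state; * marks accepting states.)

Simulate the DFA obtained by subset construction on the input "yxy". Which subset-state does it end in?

Start: {s0}.
δ(s0,y) = {s1, s3, s4}.
Union: {s1, s3, s4}.
After y: {s1, s3, s4}.
δ(s1,x) = ∅; δ(s3,x) = {s1, s2}; δ(s4,x) = {s0, s1, s4}.
Union: {s0, s1, s2, s4}.
After x: {s0, s1, s2, s4}.
δ(s0,y) = {s1, s3, s4}; δ(s1,y) = {s1}; δ(s2,y) = {s1, s3}; δ(s4,y) = {s0, s1}.
Union: {s0, s1, s3, s4}.
After y: {s0, s1, s3, s4}.

{s0, s1, s3, s4}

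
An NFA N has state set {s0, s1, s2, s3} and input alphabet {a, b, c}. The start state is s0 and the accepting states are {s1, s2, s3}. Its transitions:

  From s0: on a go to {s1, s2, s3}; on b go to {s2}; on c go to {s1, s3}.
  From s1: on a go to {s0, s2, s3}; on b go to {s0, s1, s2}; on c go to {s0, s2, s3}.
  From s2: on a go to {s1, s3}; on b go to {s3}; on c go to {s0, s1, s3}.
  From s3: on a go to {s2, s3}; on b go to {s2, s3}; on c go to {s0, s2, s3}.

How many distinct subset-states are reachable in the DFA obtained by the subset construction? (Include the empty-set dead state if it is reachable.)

Start state of the DFA: {s0}.
{s0} --a--> {s1, s2, s3}  [new]
{s0} --b--> {s2}  [new]
{s0} --c--> {s1, s3}  [new]
{s1, s2, s3} --a--> {s0, s1, s2, s3}  [new]
{s1, s2, s3} --b--> {s0, s1, s2, s3}  [seen]
{s1, s2, s3} --c--> {s0, s1, s2, s3}  [seen]
{s2} --a--> {s1, s3}  [seen]
{s2} --b--> {s3}  [new]
{s2} --c--> {s0, s1, s3}  [new]
{s1, s3} --a--> {s0, s2, s3}  [new]
{s1, s3} --b--> {s0, s1, s2, s3}  [seen]
{s1, s3} --c--> {s0, s2, s3}  [seen]
{s0, s1, s2, s3} --a--> {s0, s1, s2, s3}  [seen]
{s0, s1, s2, s3} --b--> {s0, s1, s2, s3}  [seen]
{s0, s1, s2, s3} --c--> {s0, s1, s2, s3}  [seen]
{s3} --a--> {s2, s3}  [new]
{s3} --b--> {s2, s3}  [seen]
{s3} --c--> {s0, s2, s3}  [seen]
{s0, s1, s3} --a--> {s0, s1, s2, s3}  [seen]
{s0, s1, s3} --b--> {s0, s1, s2, s3}  [seen]
{s0, s1, s3} --c--> {s0, s1, s2, s3}  [seen]
{s0, s2, s3} --a--> {s1, s2, s3}  [seen]
{s0, s2, s3} --b--> {s2, s3}  [seen]
{s0, s2, s3} --c--> {s0, s1, s2, s3}  [seen]
{s2, s3} --a--> {s1, s2, s3}  [seen]
{s2, s3} --b--> {s2, s3}  [seen]
{s2, s3} --c--> {s0, s1, s2, s3}  [seen]
Reachable DFA states: {s0}, {s1, s2, s3}, {s2}, {s1, s3}, {s0, s1, s2, s3}, {s3}, {s0, s1, s3}, {s0, s2, s3}, {s2, s3}.

9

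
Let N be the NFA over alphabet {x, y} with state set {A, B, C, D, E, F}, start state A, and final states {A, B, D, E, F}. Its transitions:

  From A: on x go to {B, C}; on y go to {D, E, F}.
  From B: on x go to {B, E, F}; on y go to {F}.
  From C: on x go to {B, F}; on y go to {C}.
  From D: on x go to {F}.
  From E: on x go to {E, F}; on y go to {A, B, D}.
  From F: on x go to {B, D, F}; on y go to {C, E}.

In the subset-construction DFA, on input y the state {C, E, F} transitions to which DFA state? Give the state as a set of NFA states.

{A, B, C, D, E}

δ(C,y) = {C}; δ(E,y) = {A, B, D}; δ(F,y) = {C, E}.
Union: {A, B, C, D, E}.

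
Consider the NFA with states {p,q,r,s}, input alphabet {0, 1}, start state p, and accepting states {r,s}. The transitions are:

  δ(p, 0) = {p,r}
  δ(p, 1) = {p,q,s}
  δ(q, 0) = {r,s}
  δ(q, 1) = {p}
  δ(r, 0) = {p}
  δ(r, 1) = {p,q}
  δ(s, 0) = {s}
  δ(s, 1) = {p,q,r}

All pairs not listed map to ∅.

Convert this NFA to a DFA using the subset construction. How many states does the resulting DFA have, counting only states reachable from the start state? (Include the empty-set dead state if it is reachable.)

Start state of the DFA: {p}.
{p} --0--> {p,r}  [new]
{p} --1--> {p,q,s}  [new]
{p,r} --0--> {p,r}  [seen]
{p,r} --1--> {p,q,s}  [seen]
{p,q,s} --0--> {p,r,s}  [new]
{p,q,s} --1--> {p,q,r,s}  [new]
{p,r,s} --0--> {p,r,s}  [seen]
{p,r,s} --1--> {p,q,r,s}  [seen]
{p,q,r,s} --0--> {p,r,s}  [seen]
{p,q,r,s} --1--> {p,q,r,s}  [seen]
Reachable DFA states: {p}, {p,r}, {p,q,s}, {p,r,s}, {p,q,r,s}.

5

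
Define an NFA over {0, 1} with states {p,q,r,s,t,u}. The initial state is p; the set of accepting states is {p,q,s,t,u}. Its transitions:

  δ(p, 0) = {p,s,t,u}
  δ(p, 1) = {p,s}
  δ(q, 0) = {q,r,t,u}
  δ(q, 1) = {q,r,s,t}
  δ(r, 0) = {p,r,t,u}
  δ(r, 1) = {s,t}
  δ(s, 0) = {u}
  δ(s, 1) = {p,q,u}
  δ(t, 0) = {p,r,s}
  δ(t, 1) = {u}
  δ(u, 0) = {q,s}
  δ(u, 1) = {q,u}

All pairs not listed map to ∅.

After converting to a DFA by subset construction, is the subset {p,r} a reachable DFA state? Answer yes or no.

Start state of the DFA: {p}.
{p} --0--> {p,s,t,u}  [new]
{p} --1--> {p,s}  [new]
{p,s,t,u} --0--> {p,q,r,s,t,u}  [new]
{p,s,t,u} --1--> {p,q,s,u}  [new]
{p,s} --0--> {p,s,t,u}  [seen]
{p,s} --1--> {p,q,s,u}  [seen]
{p,q,r,s,t,u} --0--> {p,q,r,s,t,u}  [seen]
{p,q,r,s,t,u} --1--> {p,q,r,s,t,u}  [seen]
{p,q,s,u} --0--> {p,q,r,s,t,u}  [seen]
{p,q,s,u} --1--> {p,q,r,s,t,u}  [seen]
Reachable DFA states: {p}, {p,s,t,u}, {p,s}, {p,q,r,s,t,u}, {p,q,s,u}.
{p,r} is not among them.

no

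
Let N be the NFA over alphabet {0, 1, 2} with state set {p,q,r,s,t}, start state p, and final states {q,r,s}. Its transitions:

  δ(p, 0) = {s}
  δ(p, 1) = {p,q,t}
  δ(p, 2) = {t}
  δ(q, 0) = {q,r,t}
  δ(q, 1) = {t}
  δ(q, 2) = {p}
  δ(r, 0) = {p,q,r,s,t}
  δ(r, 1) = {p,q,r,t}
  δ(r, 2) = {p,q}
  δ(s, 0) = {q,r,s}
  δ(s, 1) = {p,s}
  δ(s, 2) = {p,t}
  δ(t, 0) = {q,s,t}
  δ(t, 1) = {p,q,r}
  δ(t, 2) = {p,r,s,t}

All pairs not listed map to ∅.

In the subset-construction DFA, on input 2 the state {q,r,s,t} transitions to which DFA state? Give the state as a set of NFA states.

δ(q,2) = {p}; δ(r,2) = {p,q}; δ(s,2) = {p,t}; δ(t,2) = {p,r,s,t}.
Union: {p,q,r,s,t}.

{p,q,r,s,t}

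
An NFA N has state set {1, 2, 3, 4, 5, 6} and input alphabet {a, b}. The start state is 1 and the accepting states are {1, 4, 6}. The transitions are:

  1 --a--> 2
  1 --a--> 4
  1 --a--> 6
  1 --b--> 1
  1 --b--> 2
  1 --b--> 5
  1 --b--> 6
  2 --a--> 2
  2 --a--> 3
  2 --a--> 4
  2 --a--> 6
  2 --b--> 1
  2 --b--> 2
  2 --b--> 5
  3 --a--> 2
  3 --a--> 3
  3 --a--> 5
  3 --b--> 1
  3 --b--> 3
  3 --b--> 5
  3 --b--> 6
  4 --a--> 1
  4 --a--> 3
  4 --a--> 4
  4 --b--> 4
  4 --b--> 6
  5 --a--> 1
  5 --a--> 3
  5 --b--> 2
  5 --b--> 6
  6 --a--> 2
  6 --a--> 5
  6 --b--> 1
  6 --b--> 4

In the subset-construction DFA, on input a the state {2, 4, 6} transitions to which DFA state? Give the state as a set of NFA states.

{1, 2, 3, 4, 5, 6}

δ(2,a) = {2, 3, 4, 6}; δ(4,a) = {1, 3, 4}; δ(6,a) = {2, 5}.
Union: {1, 2, 3, 4, 5, 6}.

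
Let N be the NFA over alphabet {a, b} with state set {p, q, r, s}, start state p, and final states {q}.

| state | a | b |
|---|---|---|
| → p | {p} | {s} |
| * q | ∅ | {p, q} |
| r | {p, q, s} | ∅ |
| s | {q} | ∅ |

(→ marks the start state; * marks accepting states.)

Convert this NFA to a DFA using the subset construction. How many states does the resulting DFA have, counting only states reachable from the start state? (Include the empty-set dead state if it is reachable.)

Start state of the DFA: {p}.
{p} --a--> {p}  [seen]
{p} --b--> {s}  [new]
{s} --a--> {q}  [new]
{s} --b--> ∅  [new]
{q} --a--> ∅  [seen]
{q} --b--> {p, q}  [new]
∅ --a--> ∅  [seen]
∅ --b--> ∅  [seen]
{p, q} --a--> {p}  [seen]
{p, q} --b--> {p, q, s}  [new]
{p, q, s} --a--> {p, q}  [seen]
{p, q, s} --b--> {p, q, s}  [seen]
Reachable DFA states: {p}, {s}, {q}, ∅, {p, q}, {p, q, s}.

6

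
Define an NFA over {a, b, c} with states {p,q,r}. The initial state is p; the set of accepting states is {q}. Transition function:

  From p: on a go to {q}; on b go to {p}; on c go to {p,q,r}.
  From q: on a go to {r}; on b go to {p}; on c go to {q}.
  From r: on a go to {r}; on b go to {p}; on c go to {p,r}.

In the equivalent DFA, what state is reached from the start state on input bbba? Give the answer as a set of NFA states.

{q}

Start: {p}.
δ(p,b) = {p}.
Union: {p}.
After b: {p}.
δ(p,b) = {p}.
Union: {p}.
After b: {p}.
δ(p,b) = {p}.
Union: {p}.
After b: {p}.
δ(p,a) = {q}.
Union: {q}.
After a: {q}.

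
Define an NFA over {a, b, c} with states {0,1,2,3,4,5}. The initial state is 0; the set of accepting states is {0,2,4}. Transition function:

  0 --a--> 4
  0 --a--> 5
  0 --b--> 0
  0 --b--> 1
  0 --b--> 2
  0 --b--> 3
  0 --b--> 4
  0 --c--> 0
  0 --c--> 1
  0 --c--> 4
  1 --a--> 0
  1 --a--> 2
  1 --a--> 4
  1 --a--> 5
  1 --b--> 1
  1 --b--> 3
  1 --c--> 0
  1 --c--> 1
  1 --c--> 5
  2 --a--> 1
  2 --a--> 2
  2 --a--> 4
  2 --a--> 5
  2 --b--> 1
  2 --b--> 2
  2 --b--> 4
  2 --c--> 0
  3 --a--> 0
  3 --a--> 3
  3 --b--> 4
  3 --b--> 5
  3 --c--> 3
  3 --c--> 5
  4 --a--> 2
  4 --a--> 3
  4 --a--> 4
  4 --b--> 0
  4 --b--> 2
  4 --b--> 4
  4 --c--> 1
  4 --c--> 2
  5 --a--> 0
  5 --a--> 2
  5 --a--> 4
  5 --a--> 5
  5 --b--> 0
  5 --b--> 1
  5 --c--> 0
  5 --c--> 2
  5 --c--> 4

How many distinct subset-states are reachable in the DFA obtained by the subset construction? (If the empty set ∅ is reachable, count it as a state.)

8

Start state of the DFA: {0}.
{0} --a--> {4,5}  [new]
{0} --b--> {0,1,2,3,4}  [new]
{0} --c--> {0,1,4}  [new]
{4,5} --a--> {0,2,3,4,5}  [new]
{4,5} --b--> {0,1,2,4}  [new]
{4,5} --c--> {0,1,2,4}  [seen]
{0,1,2,3,4} --a--> {0,1,2,3,4,5}  [new]
{0,1,2,3,4} --b--> {0,1,2,3,4,5}  [seen]
{0,1,2,3,4} --c--> {0,1,2,3,4,5}  [seen]
{0,1,4} --a--> {0,2,3,4,5}  [seen]
{0,1,4} --b--> {0,1,2,3,4}  [seen]
{0,1,4} --c--> {0,1,2,4,5}  [new]
{0,2,3,4,5} --a--> {0,1,2,3,4,5}  [seen]
{0,2,3,4,5} --b--> {0,1,2,3,4,5}  [seen]
{0,2,3,4,5} --c--> {0,1,2,3,4,5}  [seen]
{0,1,2,4} --a--> {0,1,2,3,4,5}  [seen]
{0,1,2,4} --b--> {0,1,2,3,4}  [seen]
{0,1,2,4} --c--> {0,1,2,4,5}  [seen]
{0,1,2,3,4,5} --a--> {0,1,2,3,4,5}  [seen]
{0,1,2,3,4,5} --b--> {0,1,2,3,4,5}  [seen]
{0,1,2,3,4,5} --c--> {0,1,2,3,4,5}  [seen]
{0,1,2,4,5} --a--> {0,1,2,3,4,5}  [seen]
{0,1,2,4,5} --b--> {0,1,2,3,4}  [seen]
{0,1,2,4,5} --c--> {0,1,2,4,5}  [seen]
Reachable DFA states: {0}, {4,5}, {0,1,2,3,4}, {0,1,4}, {0,2,3,4,5}, {0,1,2,4}, {0,1,2,3,4,5}, {0,1,2,4,5}.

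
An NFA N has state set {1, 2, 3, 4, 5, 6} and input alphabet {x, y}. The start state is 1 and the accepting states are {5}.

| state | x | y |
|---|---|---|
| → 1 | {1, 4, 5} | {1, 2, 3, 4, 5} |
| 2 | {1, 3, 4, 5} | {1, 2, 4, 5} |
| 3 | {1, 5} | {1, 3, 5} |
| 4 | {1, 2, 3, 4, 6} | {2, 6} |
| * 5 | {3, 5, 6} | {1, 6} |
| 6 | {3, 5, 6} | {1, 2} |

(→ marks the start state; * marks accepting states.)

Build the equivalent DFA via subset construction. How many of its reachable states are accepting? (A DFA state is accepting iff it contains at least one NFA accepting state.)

Start state of the DFA: {1}.
{1} --x--> {1, 4, 5}  [new]
{1} --y--> {1, 2, 3, 4, 5}  [new]
{1, 4, 5} --x--> {1, 2, 3, 4, 5, 6}  [new]
{1, 4, 5} --y--> {1, 2, 3, 4, 5, 6}  [seen]
{1, 2, 3, 4, 5} --x--> {1, 2, 3, 4, 5, 6}  [seen]
{1, 2, 3, 4, 5} --y--> {1, 2, 3, 4, 5, 6}  [seen]
{1, 2, 3, 4, 5, 6} --x--> {1, 2, 3, 4, 5, 6}  [seen]
{1, 2, 3, 4, 5, 6} --y--> {1, 2, 3, 4, 5, 6}  [seen]
Reachable DFA states: {1}, {1, 4, 5}, {1, 2, 3, 4, 5}, {1, 2, 3, 4, 5, 6}.
Accepting DFA states (contain an NFA accepting state): {1, 4, 5}, {1, 2, 3, 4, 5}, {1, 2, 3, 4, 5, 6}.

3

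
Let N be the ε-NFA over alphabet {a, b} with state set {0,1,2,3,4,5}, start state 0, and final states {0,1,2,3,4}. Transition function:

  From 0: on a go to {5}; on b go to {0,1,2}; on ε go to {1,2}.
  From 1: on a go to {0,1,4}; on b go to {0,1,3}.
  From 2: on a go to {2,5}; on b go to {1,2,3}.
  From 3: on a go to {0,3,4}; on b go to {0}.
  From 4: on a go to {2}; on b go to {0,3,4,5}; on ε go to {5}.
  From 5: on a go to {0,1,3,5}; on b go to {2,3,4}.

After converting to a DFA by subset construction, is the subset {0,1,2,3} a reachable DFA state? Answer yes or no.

yes

Start state of the DFA: {0,1,2} (ε-closure of the NFA start).
{0,1,2} --a--> {0,1,2,4,5}  [new]
{0,1,2} --b--> {0,1,2,3}  [new]
{0,1,2,4,5} --a--> {0,1,2,3,4,5}  [new]
{0,1,2,4,5} --b--> {0,1,2,3,4,5}  [seen]
{0,1,2,3} --a--> {0,1,2,3,4,5}  [seen]
{0,1,2,3} --b--> {0,1,2,3}  [seen]
{0,1,2,3,4,5} --a--> {0,1,2,3,4,5}  [seen]
{0,1,2,3,4,5} --b--> {0,1,2,3,4,5}  [seen]
Reachable DFA states: {0,1,2}, {0,1,2,4,5}, {0,1,2,3}, {0,1,2,3,4,5}.
{0,1,2,3} is among them.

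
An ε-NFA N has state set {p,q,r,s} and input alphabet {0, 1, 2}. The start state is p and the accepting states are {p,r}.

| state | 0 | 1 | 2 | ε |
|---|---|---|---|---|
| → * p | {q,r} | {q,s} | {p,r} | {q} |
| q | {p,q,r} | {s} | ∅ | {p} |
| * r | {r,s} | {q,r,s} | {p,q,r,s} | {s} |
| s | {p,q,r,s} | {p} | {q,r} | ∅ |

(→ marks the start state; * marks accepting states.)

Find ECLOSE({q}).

Begin with {q}.
q →ε {p}; add p.
ε-closure = {p,q}.

{p,q}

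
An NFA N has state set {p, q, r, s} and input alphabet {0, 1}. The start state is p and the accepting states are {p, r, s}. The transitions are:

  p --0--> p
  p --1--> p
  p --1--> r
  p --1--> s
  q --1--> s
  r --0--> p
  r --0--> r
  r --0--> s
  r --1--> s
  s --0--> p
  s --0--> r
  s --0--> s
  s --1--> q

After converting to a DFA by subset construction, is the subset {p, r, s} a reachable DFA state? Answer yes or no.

Start state of the DFA: {p}.
{p} --0--> {p}  [seen]
{p} --1--> {p, r, s}  [new]
{p, r, s} --0--> {p, r, s}  [seen]
{p, r, s} --1--> {p, q, r, s}  [new]
{p, q, r, s} --0--> {p, r, s}  [seen]
{p, q, r, s} --1--> {p, q, r, s}  [seen]
Reachable DFA states: {p}, {p, r, s}, {p, q, r, s}.
{p, r, s} is among them.

yes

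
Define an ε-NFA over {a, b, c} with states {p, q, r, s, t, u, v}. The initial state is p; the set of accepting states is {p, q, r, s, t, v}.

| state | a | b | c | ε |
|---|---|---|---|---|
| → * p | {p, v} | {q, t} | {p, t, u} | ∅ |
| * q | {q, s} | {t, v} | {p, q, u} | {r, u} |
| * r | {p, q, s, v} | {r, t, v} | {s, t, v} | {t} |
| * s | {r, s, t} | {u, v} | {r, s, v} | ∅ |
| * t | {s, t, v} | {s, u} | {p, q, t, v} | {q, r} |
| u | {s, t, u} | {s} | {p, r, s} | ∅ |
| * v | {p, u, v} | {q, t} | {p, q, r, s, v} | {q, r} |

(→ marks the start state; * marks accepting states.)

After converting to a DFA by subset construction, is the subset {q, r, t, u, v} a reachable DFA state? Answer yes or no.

no

Start state of the DFA: {p} (ε-closure of the NFA start).
{p} --a--> {p, q, r, t, u, v}  [new]
{p} --b--> {q, r, t, u}  [new]
{p} --c--> {p, q, r, t, u}  [new]
{p, q, r, t, u, v} --a--> {p, q, r, s, t, u, v}  [new]
{p, q, r, t, u, v} --b--> {q, r, s, t, u, v}  [new]
{p, q, r, t, u, v} --c--> {p, q, r, s, t, u, v}  [seen]
{q, r, t, u} --a--> {p, q, r, s, t, u, v}  [seen]
{q, r, t, u} --b--> {q, r, s, t, u, v}  [seen]
{q, r, t, u} --c--> {p, q, r, s, t, u, v}  [seen]
{p, q, r, t, u} --a--> {p, q, r, s, t, u, v}  [seen]
{p, q, r, t, u} --b--> {q, r, s, t, u, v}  [seen]
{p, q, r, t, u} --c--> {p, q, r, s, t, u, v}  [seen]
{p, q, r, s, t, u, v} --a--> {p, q, r, s, t, u, v}  [seen]
{p, q, r, s, t, u, v} --b--> {q, r, s, t, u, v}  [seen]
{p, q, r, s, t, u, v} --c--> {p, q, r, s, t, u, v}  [seen]
{q, r, s, t, u, v} --a--> {p, q, r, s, t, u, v}  [seen]
{q, r, s, t, u, v} --b--> {q, r, s, t, u, v}  [seen]
{q, r, s, t, u, v} --c--> {p, q, r, s, t, u, v}  [seen]
Reachable DFA states: {p}, {p, q, r, t, u, v}, {q, r, t, u}, {p, q, r, t, u}, {p, q, r, s, t, u, v}, {q, r, s, t, u, v}.
{q, r, t, u, v} is not among them.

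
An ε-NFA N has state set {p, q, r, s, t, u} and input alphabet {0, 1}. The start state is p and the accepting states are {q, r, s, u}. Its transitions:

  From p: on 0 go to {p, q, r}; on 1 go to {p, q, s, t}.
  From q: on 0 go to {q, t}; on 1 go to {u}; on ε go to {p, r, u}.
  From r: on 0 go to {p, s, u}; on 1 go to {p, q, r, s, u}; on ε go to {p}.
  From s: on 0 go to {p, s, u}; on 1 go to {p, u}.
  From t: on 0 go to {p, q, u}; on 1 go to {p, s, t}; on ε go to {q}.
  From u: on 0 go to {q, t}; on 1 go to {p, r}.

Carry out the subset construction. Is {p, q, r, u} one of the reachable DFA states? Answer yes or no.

yes

Start state of the DFA: {p} (ε-closure of the NFA start).
{p} --0--> {p, q, r, u}  [new]
{p} --1--> {p, q, r, s, t, u}  [new]
{p, q, r, u} --0--> {p, q, r, s, t, u}  [seen]
{p, q, r, u} --1--> {p, q, r, s, t, u}  [seen]
{p, q, r, s, t, u} --0--> {p, q, r, s, t, u}  [seen]
{p, q, r, s, t, u} --1--> {p, q, r, s, t, u}  [seen]
Reachable DFA states: {p}, {p, q, r, u}, {p, q, r, s, t, u}.
{p, q, r, u} is among them.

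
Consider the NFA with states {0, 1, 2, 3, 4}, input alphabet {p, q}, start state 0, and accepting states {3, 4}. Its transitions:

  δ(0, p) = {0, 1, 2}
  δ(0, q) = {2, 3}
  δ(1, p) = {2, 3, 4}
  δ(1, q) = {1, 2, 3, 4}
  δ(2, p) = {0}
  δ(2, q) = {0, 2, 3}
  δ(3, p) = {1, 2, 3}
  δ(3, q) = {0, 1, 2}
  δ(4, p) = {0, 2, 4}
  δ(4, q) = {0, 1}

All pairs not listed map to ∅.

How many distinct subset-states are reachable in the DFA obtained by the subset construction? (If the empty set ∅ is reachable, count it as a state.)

Start state of the DFA: {0}.
{0} --p--> {0, 1, 2}  [new]
{0} --q--> {2, 3}  [new]
{0, 1, 2} --p--> {0, 1, 2, 3, 4}  [new]
{0, 1, 2} --q--> {0, 1, 2, 3, 4}  [seen]
{2, 3} --p--> {0, 1, 2, 3}  [new]
{2, 3} --q--> {0, 1, 2, 3}  [seen]
{0, 1, 2, 3, 4} --p--> {0, 1, 2, 3, 4}  [seen]
{0, 1, 2, 3, 4} --q--> {0, 1, 2, 3, 4}  [seen]
{0, 1, 2, 3} --p--> {0, 1, 2, 3, 4}  [seen]
{0, 1, 2, 3} --q--> {0, 1, 2, 3, 4}  [seen]
Reachable DFA states: {0}, {0, 1, 2}, {2, 3}, {0, 1, 2, 3, 4}, {0, 1, 2, 3}.

5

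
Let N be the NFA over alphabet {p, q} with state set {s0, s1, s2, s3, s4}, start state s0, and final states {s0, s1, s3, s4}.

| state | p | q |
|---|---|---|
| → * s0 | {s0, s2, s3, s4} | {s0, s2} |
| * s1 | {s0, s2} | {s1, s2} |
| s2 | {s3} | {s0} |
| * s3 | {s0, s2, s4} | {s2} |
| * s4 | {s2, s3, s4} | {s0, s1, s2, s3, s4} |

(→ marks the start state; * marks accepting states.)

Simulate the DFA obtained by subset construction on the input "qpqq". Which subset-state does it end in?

Start: {s0}.
δ(s0,q) = {s0, s2}.
Union: {s0, s2}.
After q: {s0, s2}.
δ(s0,p) = {s0, s2, s3, s4}; δ(s2,p) = {s3}.
Union: {s0, s2, s3, s4}.
After p: {s0, s2, s3, s4}.
δ(s0,q) = {s0, s2}; δ(s2,q) = {s0}; δ(s3,q) = {s2}; δ(s4,q) = {s0, s1, s2, s3, s4}.
Union: {s0, s1, s2, s3, s4}.
After q: {s0, s1, s2, s3, s4}.
δ(s0,q) = {s0, s2}; δ(s1,q) = {s1, s2}; δ(s2,q) = {s0}; δ(s3,q) = {s2}; δ(s4,q) = {s0, s1, s2, s3, s4}.
Union: {s0, s1, s2, s3, s4}.
After q: {s0, s1, s2, s3, s4}.

{s0, s1, s2, s3, s4}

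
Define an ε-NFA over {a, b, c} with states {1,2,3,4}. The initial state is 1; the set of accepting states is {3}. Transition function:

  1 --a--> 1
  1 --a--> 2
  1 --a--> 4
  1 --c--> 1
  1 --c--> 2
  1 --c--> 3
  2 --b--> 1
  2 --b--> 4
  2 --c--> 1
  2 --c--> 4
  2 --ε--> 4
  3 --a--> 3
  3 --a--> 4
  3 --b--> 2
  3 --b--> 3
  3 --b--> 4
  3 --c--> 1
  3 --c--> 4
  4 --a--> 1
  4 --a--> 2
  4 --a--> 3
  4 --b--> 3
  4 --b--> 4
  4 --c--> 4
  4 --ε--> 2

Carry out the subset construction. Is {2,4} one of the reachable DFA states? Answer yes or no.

no

Start state of the DFA: {1} (ε-closure of the NFA start).
{1} --a--> {1,2,4}  [new]
{1} --b--> ∅  [new]
{1} --c--> {1,2,3,4}  [new]
{1,2,4} --a--> {1,2,3,4}  [seen]
{1,2,4} --b--> {1,2,3,4}  [seen]
{1,2,4} --c--> {1,2,3,4}  [seen]
∅ --a--> ∅  [seen]
∅ --b--> ∅  [seen]
∅ --c--> ∅  [seen]
{1,2,3,4} --a--> {1,2,3,4}  [seen]
{1,2,3,4} --b--> {1,2,3,4}  [seen]
{1,2,3,4} --c--> {1,2,3,4}  [seen]
Reachable DFA states: {1}, {1,2,4}, ∅, {1,2,3,4}.
{2,4} is not among them.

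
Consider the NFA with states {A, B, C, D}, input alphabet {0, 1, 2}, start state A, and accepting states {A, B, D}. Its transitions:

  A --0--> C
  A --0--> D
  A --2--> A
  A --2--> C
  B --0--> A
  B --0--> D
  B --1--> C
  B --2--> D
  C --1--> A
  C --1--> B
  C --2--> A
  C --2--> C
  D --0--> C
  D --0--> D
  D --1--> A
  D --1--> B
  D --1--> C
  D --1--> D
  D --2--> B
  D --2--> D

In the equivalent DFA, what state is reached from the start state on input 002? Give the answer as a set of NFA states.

Start: {A}.
δ(A,0) = {C, D}.
Union: {C, D}.
After 0: {C, D}.
δ(C,0) = ∅; δ(D,0) = {C, D}.
Union: {C, D}.
After 0: {C, D}.
δ(C,2) = {A, C}; δ(D,2) = {B, D}.
Union: {A, B, C, D}.
After 2: {A, B, C, D}.

{A, B, C, D}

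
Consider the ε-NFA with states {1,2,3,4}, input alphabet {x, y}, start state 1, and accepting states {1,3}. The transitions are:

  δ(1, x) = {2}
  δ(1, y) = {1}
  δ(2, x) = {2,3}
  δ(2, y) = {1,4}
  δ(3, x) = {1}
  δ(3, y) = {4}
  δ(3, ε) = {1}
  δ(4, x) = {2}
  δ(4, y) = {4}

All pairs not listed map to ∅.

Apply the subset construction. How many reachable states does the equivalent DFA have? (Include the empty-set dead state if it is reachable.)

Start state of the DFA: {1} (ε-closure of the NFA start).
{1} --x--> {2}  [new]
{1} --y--> {1}  [seen]
{2} --x--> {1,2,3}  [new]
{2} --y--> {1,4}  [new]
{1,2,3} --x--> {1,2,3}  [seen]
{1,2,3} --y--> {1,4}  [seen]
{1,4} --x--> {2}  [seen]
{1,4} --y--> {1,4}  [seen]
Reachable DFA states: {1}, {2}, {1,2,3}, {1,4}.

4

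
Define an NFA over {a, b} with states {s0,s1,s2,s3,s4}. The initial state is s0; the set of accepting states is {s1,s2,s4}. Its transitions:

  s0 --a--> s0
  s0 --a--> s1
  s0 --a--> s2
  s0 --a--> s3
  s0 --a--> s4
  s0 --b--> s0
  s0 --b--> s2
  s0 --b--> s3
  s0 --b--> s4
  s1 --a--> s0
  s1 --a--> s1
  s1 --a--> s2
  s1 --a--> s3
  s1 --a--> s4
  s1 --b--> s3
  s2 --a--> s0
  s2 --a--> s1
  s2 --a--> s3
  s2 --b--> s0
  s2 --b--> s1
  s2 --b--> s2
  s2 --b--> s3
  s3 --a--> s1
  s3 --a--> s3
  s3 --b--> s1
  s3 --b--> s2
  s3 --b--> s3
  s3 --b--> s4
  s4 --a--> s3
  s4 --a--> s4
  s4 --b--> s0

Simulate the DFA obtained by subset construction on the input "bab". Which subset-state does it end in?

{s0,s1,s2,s3,s4}

Start: {s0}.
δ(s0,b) = {s0,s2,s3,s4}.
Union: {s0,s2,s3,s4}.
After b: {s0,s2,s3,s4}.
δ(s0,a) = {s0,s1,s2,s3,s4}; δ(s2,a) = {s0,s1,s3}; δ(s3,a) = {s1,s3}; δ(s4,a) = {s3,s4}.
Union: {s0,s1,s2,s3,s4}.
After a: {s0,s1,s2,s3,s4}.
δ(s0,b) = {s0,s2,s3,s4}; δ(s1,b) = {s3}; δ(s2,b) = {s0,s1,s2,s3}; δ(s3,b) = {s1,s2,s3,s4}; δ(s4,b) = {s0}.
Union: {s0,s1,s2,s3,s4}.
After b: {s0,s1,s2,s3,s4}.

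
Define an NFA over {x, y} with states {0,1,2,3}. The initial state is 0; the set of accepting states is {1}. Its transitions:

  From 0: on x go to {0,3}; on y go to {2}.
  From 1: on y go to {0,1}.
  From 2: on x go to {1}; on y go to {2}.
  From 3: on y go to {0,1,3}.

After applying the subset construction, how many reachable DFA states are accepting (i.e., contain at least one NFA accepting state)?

Start state of the DFA: {0}.
{0} --x--> {0,3}  [new]
{0} --y--> {2}  [new]
{0,3} --x--> {0,3}  [seen]
{0,3} --y--> {0,1,2,3}  [new]
{2} --x--> {1}  [new]
{2} --y--> {2}  [seen]
{0,1,2,3} --x--> {0,1,3}  [new]
{0,1,2,3} --y--> {0,1,2,3}  [seen]
{1} --x--> ∅  [new]
{1} --y--> {0,1}  [new]
{0,1,3} --x--> {0,3}  [seen]
{0,1,3} --y--> {0,1,2,3}  [seen]
∅ --x--> ∅  [seen]
∅ --y--> ∅  [seen]
{0,1} --x--> {0,3}  [seen]
{0,1} --y--> {0,1,2}  [new]
{0,1,2} --x--> {0,1,3}  [seen]
{0,1,2} --y--> {0,1,2}  [seen]
Reachable DFA states: {0}, {0,3}, {2}, {0,1,2,3}, {1}, {0,1,3}, ∅, {0,1}, {0,1,2}.
Accepting DFA states (contain an NFA accepting state): {0,1,2,3}, {1}, {0,1,3}, {0,1}, {0,1,2}.

5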